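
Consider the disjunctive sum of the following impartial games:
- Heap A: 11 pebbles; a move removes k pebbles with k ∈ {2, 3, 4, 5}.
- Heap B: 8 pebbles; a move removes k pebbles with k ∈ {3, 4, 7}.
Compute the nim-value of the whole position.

For heap A, compute g(0), g(1), … with moves {2, 3, 4, 5}:
g(0) = mex{} = 0
g(1) = mex{} = 0
g(2) = mex{0} = 1
g(3) = mex{0} = 1
g(4) = mex{0,1} = 2
g(5) = mex{0,1} = 2
g(6) = mex{0,1,2} = 3
g(7) = mex{1,2} = 0
g(8) = mex{1,2,3} = 0
g(9) = mex{0,2,3} = 1
g(10) = mex{0,2,3} = 1
g(11) = mex{0,1,3} = 2
So g(11) = 2.
Grundy values for heap B (subtraction set {3, 4, 7}):
g(0) = mex{} = 0
g(1) = mex{} = 0
g(2) = mex{} = 0
g(3) = mex{0} = 1
g(4) = mex{0} = 1
g(5) = mex{0} = 1
g(6) = mex{0,1} = 2
g(7) = mex{0,1} = 2
g(8) = mex{0,1} = 2
So g(8) = 2.
By the Sprague-Grundy theorem, the Grundy value of a sum of independent games is the XOR of the component values.
Combined value = 2 XOR 2 = 0.

0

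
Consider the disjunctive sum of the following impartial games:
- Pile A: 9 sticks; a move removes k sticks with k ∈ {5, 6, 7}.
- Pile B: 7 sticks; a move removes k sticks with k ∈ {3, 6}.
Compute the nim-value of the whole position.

3

For pile A, compute g(0), g(1), … with moves {5, 6, 7}:
k:     0  1  2  3  4  5  6  7  8  9
g(k):  0  0  0  0  0  1  1  1  1  1
So g(9) = 1.
Grundy values for pile B (subtraction set {3, 6}):
g(0) = mex{} = 0
g(1) = mex{} = 0
g(2) = mex{} = 0
g(3) = mex{0} = 1
g(4) = mex{0} = 1
g(5) = mex{0} = 1
g(6) = mex{0,1} = 2
g(7) = mex{0,1} = 2
So g(7) = 2.
The value of a disjunctive sum is the nim-sum of the parts.
Combined value = 1 XOR 2 = 3.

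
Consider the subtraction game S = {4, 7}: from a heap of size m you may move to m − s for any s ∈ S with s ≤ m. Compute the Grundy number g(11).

0

Compute g(0), g(1), … for moves {4, 7}:
g(0) = mex{} = 0
g(1) = mex{} = 0
g(2) = mex{} = 0
g(3) = mex{} = 0
g(4) = mex{0} = 1
g(5) = mex{0} = 1
g(6) = mex{0} = 1
g(7) = mex{0} = 1
g(8) = mex{0,1} = 2
g(9) = mex{0,1} = 2
g(10) = mex{0,1} = 2
g(11) = mex{1} = 0
So g(11) = 0.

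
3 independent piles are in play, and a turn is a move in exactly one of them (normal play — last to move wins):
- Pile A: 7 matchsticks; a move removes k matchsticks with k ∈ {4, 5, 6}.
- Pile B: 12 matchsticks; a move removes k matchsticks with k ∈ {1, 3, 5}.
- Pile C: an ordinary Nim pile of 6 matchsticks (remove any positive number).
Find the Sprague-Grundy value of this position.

For pile A, compute g(0), g(1), … with moves {4, 5, 6}:
g(0) = mex{} = 0
g(1) = mex{} = 0
g(2) = mex{} = 0
g(3) = mex{} = 0
g(4) = mex{0} = 1
g(5) = mex{0} = 1
g(6) = mex{0} = 1
g(7) = mex{0} = 1
So g(7) = 1.
For pile B, compute g(0), g(1), … with moves {1, 3, 5}:
g(0) = mex{} = 0
g(1) = mex{0} = 1
g(2) = mex{1} = 0
g(3) = mex{0} = 1
g(4) = mex{1} = 0
g(5) = mex{0} = 1
g(6) = mex{1} = 0
g(7) = mex{0} = 1
g(8) = mex{1} = 0
g(9) = mex{0} = 1
g(10) = mex{1} = 0
g(11) = mex{0} = 1
g(12) = mex{1} = 0
So g(12) = 0.
Pile C is a plain Nim pile of size 6, so its Grundy value is 6.
By the Sprague-Grundy theorem, the Grundy value of a sum of independent games is the XOR of the component values.
Combined value = 1 ⊕ 0 ⊕ 6 = 7.

7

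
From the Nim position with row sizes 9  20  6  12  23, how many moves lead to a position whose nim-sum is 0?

0

In binary:
  01001  (9)
  10100  (20)
  00110  (6)
  01100  (12)
  10111  (23)
  -----
  00000  (0)
The nim-sum is already 0, so every move leaves a nonzero nim-sum — there are no winning moves.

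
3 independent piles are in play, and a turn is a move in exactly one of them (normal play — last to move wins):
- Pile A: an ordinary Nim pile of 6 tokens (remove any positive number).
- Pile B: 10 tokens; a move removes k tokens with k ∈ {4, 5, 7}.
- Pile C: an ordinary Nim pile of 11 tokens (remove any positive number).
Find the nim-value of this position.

Pile A is a plain Nim pile of size 6, so its Grundy value is 6.
For pile B, compute g(0), g(1), … with moves {4, 5, 7}:
k:     0  1  2  3  4  5  6  7  8  9 10
g(k):  0  0  0  0  1  1  1  1  2  2  2
So g(10) = 2.
Pile C is a plain Nim pile of size 11, so its Grundy value is 11.
The value of a disjunctive sum is the nim-sum of the parts.
Combined value = 6 XOR 2 XOR 11 = 15.

15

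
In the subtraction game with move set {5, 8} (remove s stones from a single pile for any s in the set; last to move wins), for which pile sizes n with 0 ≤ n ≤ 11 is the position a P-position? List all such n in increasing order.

0, 1, 2, 3, 4

Build the Grundy sequence with g(k) = mex{g(k−s) : s ∈ {5, 8}, s ≤ k}:
g(0) = mex{} = 0
g(1) = mex{} = 0
g(2) = mex{} = 0
g(3) = mex{} = 0
g(4) = mex{} = 0
g(5) = mex{0} = 1
g(6) = mex{0} = 1
g(7) = mex{0} = 1
g(8) = mex{0} = 1
g(9) = mex{0} = 1
g(10) = mex{0,1} = 2
g(11) = mex{0,1} = 2
The P-positions (g = 0) in 0..11 are 0, 1, 2, 3, 4.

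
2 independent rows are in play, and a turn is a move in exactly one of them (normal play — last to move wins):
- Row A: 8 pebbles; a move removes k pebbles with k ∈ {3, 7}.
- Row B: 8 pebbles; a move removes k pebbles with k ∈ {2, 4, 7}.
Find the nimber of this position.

3

Grundy values for row A (subtraction set {3, 7}):
k:     0  1  2  3  4  5  6  7  8
g(k):  0  0  0  1  1  1  0  2  2
So g(8) = 2.
Grundy values for row B (subtraction set {2, 4, 7}):
k:     0  1  2  3  4  5  6  7  8
g(k):  0  0  1  1  2  2  0  3  1
So g(8) = 1.
The value of a disjunctive sum is the nim-sum of the parts.
Combined value = 2 XOR 1 = 3.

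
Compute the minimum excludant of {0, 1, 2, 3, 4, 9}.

5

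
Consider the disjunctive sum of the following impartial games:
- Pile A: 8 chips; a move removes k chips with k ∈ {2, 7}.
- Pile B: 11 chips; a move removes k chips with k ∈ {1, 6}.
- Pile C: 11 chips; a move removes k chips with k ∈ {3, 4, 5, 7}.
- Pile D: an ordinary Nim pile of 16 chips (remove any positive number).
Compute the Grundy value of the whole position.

Build the Grundy sequence for pile A with g(k) = mex{g(k−s) : s ∈ {2, 7}, s ≤ k}:
g(0) = mex{} = 0
g(1) = mex{} = 0
g(2) = mex{0} = 1
g(3) = mex{0} = 1
g(4) = mex{1} = 0
g(5) = mex{1} = 0
g(6) = mex{0} = 1
g(7) = mex{0} = 1
g(8) = mex{0,1} = 2
So g(8) = 2.
For pile B, compute g(0), g(1), … with moves {1, 6}:
k:     0  1  2  3  4  5  6  7  8  9 10 11
g(k):  0  1  0  1  0  1  2  0  1  0  1  0
So g(11) = 0.
Grundy values for pile C (subtraction set {3, 4, 5, 7}):
g(0) = mex{} = 0
g(1) = mex{} = 0
g(2) = mex{} = 0
g(3) = mex{0} = 1
g(4) = mex{0} = 1
g(5) = mex{0} = 1
g(6) = mex{0,1} = 2
g(7) = mex{0,1} = 2
g(8) = mex{0,1} = 2
g(9) = mex{0,1,2} = 3
g(10) = mex{1,2} = 0
g(11) = mex{1,2} = 0
So g(11) = 0.
Pile D is a plain Nim pile of size 16, so its Grundy value is 16.
By the Sprague-Grundy theorem, the Grundy value of a sum of independent games is the XOR of the component values.
Combined value = 2 ⊕ 0 ⊕ 0 ⊕ 16 = 18.

18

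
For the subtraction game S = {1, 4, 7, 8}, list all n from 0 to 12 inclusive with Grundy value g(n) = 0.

0, 2, 5, 11

Compute g(0), g(1), … for moves {1, 4, 7, 8}:
k:     0  1  2  3  4  5  6  7  8  9 10 11 12
g(k):  0  1  0  1  2  0  1  2  3  2  3  0  1
The P-positions (g = 0) in 0..12 are 0, 2, 5, 11.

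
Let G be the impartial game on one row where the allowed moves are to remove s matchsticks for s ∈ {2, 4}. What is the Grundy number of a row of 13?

0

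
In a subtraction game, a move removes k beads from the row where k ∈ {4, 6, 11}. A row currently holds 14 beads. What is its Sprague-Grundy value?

1

Grundy values for subtraction set {4, 6, 11}:
g(0) = mex{} = 0
g(1) = mex{} = 0
g(2) = mex{} = 0
g(3) = mex{} = 0
g(4) = mex{0} = 1
g(5) = mex{0} = 1
g(6) = mex{0} = 1
g(7) = mex{0} = 1
g(8) = mex{0,1} = 2
g(9) = mex{0,1} = 2
g(10) = mex{1} = 0
g(11) = mex{0,1} = 2
g(12) = mex{0,1,2} = 3
g(13) = mex{0,1,2} = 3
g(14) = mex{0,2} = 1
So g(14) = 1.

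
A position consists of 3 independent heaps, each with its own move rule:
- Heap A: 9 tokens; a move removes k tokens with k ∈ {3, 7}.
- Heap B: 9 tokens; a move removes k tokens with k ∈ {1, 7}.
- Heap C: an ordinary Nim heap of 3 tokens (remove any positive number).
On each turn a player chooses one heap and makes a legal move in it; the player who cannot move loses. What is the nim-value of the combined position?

3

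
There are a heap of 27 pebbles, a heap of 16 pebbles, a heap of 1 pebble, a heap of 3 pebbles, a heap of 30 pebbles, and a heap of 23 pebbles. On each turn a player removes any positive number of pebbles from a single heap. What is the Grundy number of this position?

0

In binary:
  11011  (27)
  10000  (16)
  00001  (1)
  00011  (3)
  11110  (30)
  10111  (23)
  -----
  00000  (0)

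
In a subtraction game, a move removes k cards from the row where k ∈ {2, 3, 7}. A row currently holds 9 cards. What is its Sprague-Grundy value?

2

Compute g(0), g(1), … for moves {2, 3, 7}:
k:     0  1  2  3  4  5  6  7  8  9
g(k):  0  0  1  1  2  0  0  1  1  2
So g(9) = 2.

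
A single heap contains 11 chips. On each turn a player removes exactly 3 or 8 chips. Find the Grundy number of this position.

Compute g(0), g(1), … for moves {3, 8}:
g(0) = mex{} = 0
g(1) = mex{} = 0
g(2) = mex{} = 0
g(3) = mex{0} = 1
g(4) = mex{0} = 1
g(5) = mex{0} = 1
g(6) = mex{1} = 0
g(7) = mex{1} = 0
g(8) = mex{0,1} = 2
g(9) = mex{0} = 1
g(10) = mex{0} = 1
g(11) = mex{1,2} = 0
So g(11) = 0.

0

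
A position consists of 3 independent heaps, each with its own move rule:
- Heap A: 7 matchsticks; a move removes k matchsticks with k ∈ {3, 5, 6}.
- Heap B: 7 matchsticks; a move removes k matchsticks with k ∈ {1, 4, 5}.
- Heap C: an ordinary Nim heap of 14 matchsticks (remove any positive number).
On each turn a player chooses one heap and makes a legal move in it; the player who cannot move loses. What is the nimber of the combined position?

Grundy values for heap A (subtraction set {3, 5, 6}):
k:     0  1  2  3  4  5  6  7
g(k):  0  0  0  1  1  1  2  2
So g(7) = 2.
Grundy values for heap B (subtraction set {1, 4, 5}):
g(0) = mex{} = 0
g(1) = mex{0} = 1
g(2) = mex{1} = 0
g(3) = mex{0} = 1
g(4) = mex{0,1} = 2
g(5) = mex{0,1,2} = 3
g(6) = mex{0,1,3} = 2
g(7) = mex{0,1,2} = 3
So g(7) = 3.
Heap C is a plain Nim heap of size 14, so its Grundy value is 14.
By the Sprague-Grundy theorem, the Grundy value of a sum of independent games is the XOR of the component values.
Combined value = 2 ⊕ 3 ⊕ 14 = 15.

15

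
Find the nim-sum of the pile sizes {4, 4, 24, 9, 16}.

1

Compute the nim-sum pairwise:
4 ⊕ 4 = 0
0 ⊕ 24 = 24
24 ⊕ 9 = 17
17 ⊕ 16 = 1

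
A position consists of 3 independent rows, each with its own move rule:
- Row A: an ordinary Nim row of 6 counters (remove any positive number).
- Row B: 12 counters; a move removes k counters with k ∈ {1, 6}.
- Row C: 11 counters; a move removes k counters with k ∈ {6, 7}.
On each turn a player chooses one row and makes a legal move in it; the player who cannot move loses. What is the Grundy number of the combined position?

6

Row A is a plain Nim row of size 6, so its Grundy value is 6.
For row B, compute g(0), g(1), … with moves {1, 6}:
g(0) = mex{} = 0
g(1) = mex{0} = 1
g(2) = mex{1} = 0
g(3) = mex{0} = 1
g(4) = mex{1} = 0
g(5) = mex{0} = 1
g(6) = mex{0,1} = 2
g(7) = mex{1,2} = 0
g(8) = mex{0} = 1
g(9) = mex{1} = 0
g(10) = mex{0} = 1
g(11) = mex{1} = 0
g(12) = mex{0,2} = 1
So g(12) = 1.
Grundy values for row C (subtraction set {6, 7}):
g(0) = mex{} = 0
g(1) = mex{} = 0
g(2) = mex{} = 0
g(3) = mex{} = 0
g(4) = mex{} = 0
g(5) = mex{} = 0
g(6) = mex{0} = 1
g(7) = mex{0} = 1
g(8) = mex{0} = 1
g(9) = mex{0} = 1
g(10) = mex{0} = 1
g(11) = mex{0} = 1
So g(11) = 1.
The value of a disjunctive sum is the nim-sum of the parts.
Combined value = 6 XOR 1 XOR 1 = 6.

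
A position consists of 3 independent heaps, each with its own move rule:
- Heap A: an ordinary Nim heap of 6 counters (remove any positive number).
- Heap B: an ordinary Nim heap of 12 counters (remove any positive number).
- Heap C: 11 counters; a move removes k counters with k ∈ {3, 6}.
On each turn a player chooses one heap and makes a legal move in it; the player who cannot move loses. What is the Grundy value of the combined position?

Heap A is a plain Nim heap of size 6, so its Grundy value is 6.
Heap B is a plain Nim heap of size 12, so its Grundy value is 12.
Build the Grundy sequence for heap C with g(k) = mex{g(k−s) : s ∈ {3, 6}, s ≤ k}:
k:     0  1  2  3  4  5  6  7  8  9 10 11
g(k):  0  0  0  1  1  1  2  2  2  0  0  0
So g(11) = 0.
By the Sprague-Grundy theorem, the Grundy value of a sum of independent games is the XOR of the component values.
Combined value = 6 XOR 12 XOR 0 = 10.

10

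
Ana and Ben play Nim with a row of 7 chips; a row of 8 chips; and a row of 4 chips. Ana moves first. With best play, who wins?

Ana wins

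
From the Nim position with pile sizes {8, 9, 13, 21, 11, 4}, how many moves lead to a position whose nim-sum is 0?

Nim-sum: 8 ^ 9 ^ 13 ^ 21 ^ 11 ^ 4 = 22.
The overall nim-sum is X = 22. A pile of size p has a winning move iff p XOR X < p (reduce it to p XOR X).
  8: 8 XOR 22 = 30 ≥ 8 — no move.
  9: 9 XOR 22 = 31 ≥ 9 — no move.
  13: 13 XOR 22 = 27 ≥ 13 — no move.
  21: 21 XOR 22 = 3 < 21 — winning move (to 3).
  11: 11 XOR 22 = 29 ≥ 11 — no move.
  4: 4 XOR 22 = 18 ≥ 4 — no move.
That gives 1 winning move.

1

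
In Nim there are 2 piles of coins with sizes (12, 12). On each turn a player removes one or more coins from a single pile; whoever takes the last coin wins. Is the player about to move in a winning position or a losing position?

Compute the nim-sum pairwise:
12 XOR 12 = 0
The nim-sum is 0, so this is a P-position: the player to move is in a losing position under optimal play.

Losing position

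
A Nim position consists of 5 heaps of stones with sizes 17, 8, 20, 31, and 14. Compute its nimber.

28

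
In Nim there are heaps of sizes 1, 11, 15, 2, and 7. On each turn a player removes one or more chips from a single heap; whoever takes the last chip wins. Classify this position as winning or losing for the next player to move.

Losing position

Nim-sum: 1 ⊕ 11 ⊕ 15 ⊕ 2 ⊕ 7 = 0.
The nim-sum is 0, so this is a P-position: the player to move is in a losing position under optimal play.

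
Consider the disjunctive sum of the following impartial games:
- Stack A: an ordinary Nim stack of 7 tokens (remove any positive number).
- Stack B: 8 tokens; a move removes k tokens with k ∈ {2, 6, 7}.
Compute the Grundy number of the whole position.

Stack A is a plain Nim stack of size 7, so its Grundy value is 7.
Grundy values for stack B (subtraction set {2, 6, 7}):
k:     0  1  2  3  4  5  6  7  8
g(k):  0  0  1  1  0  0  1  1  2
So g(8) = 2.
The value of a disjunctive sum is the nim-sum of the parts.
Combined value = 7 XOR 2 = 5.

5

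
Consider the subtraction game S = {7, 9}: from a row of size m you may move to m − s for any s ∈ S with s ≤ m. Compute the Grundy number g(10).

1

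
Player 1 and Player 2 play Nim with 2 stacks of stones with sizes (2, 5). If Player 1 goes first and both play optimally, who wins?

Player 1 wins

In binary:
  010  (2)
  101  (5)
  ---
  111  (7)
The nim-sum is 7 ≠ 0, so this is an N-position: the player to move can win; Player 1 has a winning move.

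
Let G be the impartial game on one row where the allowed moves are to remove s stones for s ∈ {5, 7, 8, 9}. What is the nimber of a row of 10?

2

Build the Grundy sequence with g(k) = mex{g(k−s) : s ∈ {5, 7, 8, 9}, s ≤ k}:
g(0) = mex{} = 0
g(1) = mex{} = 0
g(2) = mex{} = 0
g(3) = mex{} = 0
g(4) = mex{} = 0
g(5) = mex{0} = 1
g(6) = mex{0} = 1
g(7) = mex{0} = 1
g(8) = mex{0} = 1
g(9) = mex{0} = 1
g(10) = mex{0,1} = 2
So g(10) = 2.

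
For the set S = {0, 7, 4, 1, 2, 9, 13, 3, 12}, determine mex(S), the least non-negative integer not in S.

5

The values 0, 1, 2, 3, 4 are all present; 5 is the first non-negative integer missing from the set.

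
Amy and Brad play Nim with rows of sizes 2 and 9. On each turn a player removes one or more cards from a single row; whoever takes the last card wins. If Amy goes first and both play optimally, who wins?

Amy wins

Nim-sum: 2 ⊕ 9 = 11.
The nim-sum is 11 ≠ 0, so this is an N-position: the player to move can win; Amy has a winning move.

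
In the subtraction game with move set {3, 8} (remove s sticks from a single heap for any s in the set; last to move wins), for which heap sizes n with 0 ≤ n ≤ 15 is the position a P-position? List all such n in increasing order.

0, 1, 2, 6, 7, 11, 12, 13

Grundy values for subtraction set {3, 8}:
k:     0  1  2  3  4  5  6  7  8  9 10 11 12 13 14 15
g(k):  0  0  0  1  1  1  0  0  2  1  1  0  0  0  1  1
The P-positions (g = 0) in 0..15 are 0, 1, 2, 6, 7, 11, 12, 13.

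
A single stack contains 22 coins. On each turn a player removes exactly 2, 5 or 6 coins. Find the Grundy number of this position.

Grundy values for subtraction set {2, 5, 6}:
k:     0  1  2  3  4  5  6  7  8  9 10 11 12 13 14 15 16 17 18 19 20 21 22
g(k):  0  0  1  1  0  2  1  3  0  2  1  0  0  1  1  0  2  1  3  0  2  1  0
So g(22) = 0.

0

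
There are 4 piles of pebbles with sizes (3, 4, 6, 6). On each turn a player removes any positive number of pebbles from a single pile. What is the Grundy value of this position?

7

In binary:
  011  (3)
  100  (4)
  110  (6)
  110  (6)
  ---
  111  (7)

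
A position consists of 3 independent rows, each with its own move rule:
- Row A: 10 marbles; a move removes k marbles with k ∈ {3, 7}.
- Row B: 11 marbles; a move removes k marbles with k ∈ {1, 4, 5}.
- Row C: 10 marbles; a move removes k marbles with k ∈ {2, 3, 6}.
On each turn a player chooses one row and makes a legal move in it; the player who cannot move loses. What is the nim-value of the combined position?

1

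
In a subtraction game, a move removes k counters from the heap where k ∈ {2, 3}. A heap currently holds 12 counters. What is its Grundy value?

1

Grundy values for subtraction set {2, 3}:
k:     0  1  2  3  4  5  6  7  8  9 10 11 12
g(k):  0  0  1  1  2  0  0  1  1  2  0  0  1
So g(12) = 1.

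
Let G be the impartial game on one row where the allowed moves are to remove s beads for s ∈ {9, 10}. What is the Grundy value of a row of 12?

Build the Grundy sequence with g(k) = mex{g(k−s) : s ∈ {9, 10}, s ≤ k}:
g(0) = mex{} = 0
g(1) = mex{} = 0
g(2) = mex{} = 0
g(3) = mex{} = 0
g(4) = mex{} = 0
g(5) = mex{} = 0
g(6) = mex{} = 0
g(7) = mex{} = 0
g(8) = mex{} = 0
g(9) = mex{0} = 1
g(10) = mex{0} = 1
g(11) = mex{0} = 1
g(12) = mex{0} = 1
So g(12) = 1.

1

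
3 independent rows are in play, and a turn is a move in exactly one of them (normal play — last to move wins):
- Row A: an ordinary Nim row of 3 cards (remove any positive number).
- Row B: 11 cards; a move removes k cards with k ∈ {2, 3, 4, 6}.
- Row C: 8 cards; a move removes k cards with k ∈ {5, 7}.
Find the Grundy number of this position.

3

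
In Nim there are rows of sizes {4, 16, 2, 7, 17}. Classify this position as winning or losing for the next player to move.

Losing position

Write each in binary and XOR column by column:
  00100  (4)
  10000  (16)
  00010  (2)
  00111  (7)
  10001  (17)
  -----
  00000  (0)
The nim-sum is 0, so this is a P-position: the player to move is in a losing position under optimal play.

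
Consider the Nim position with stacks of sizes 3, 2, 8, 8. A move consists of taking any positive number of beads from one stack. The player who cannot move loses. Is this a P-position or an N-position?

Compute the nim-sum pairwise:
3 XOR 2 = 1
1 XOR 8 = 9
9 XOR 8 = 1
The nim-sum is 1 ≠ 0, so this is an N-position: the player to move can win.

N-position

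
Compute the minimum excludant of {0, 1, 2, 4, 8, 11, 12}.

3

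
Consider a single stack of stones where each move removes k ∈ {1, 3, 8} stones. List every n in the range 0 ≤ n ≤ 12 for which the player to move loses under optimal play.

Build the Grundy sequence with g(k) = mex{g(k−s) : s ∈ {1, 3, 8}, s ≤ k}:
g(0) = mex{} = 0
g(1) = mex{0} = 1
g(2) = mex{1} = 0
g(3) = mex{0} = 1
g(4) = mex{1} = 0
g(5) = mex{0} = 1
g(6) = mex{1} = 0
g(7) = mex{0} = 1
g(8) = mex{0,1} = 2
g(9) = mex{0,1,2} = 3
g(10) = mex{0,1,3} = 2
g(11) = mex{1,2} = 0
g(12) = mex{0,3} = 1
The P-positions (g = 0) in 0..12 are 0, 2, 4, 6, 11.

0, 2, 4, 6, 11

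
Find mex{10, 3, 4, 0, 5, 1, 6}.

2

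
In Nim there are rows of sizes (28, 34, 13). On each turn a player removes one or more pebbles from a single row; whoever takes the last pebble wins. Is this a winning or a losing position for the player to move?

Winning position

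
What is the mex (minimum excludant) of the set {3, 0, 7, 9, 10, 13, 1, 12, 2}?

4

The values 0, 1, 2, 3 are all present; 4 is the first non-negative integer missing from the set.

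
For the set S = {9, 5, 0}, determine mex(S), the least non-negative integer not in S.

1

0 is in the set but 1 is not, so the mex is 1.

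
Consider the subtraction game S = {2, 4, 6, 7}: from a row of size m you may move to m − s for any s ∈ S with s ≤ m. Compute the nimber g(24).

Build the Grundy sequence with g(k) = mex{g(k−s) : s ∈ {2, 4, 6, 7}, s ≤ k}:
k:     0  1  2  3  4  5  6  7  8  9 10 11 12 13 14 15 16 17 18 19 20 21 22 23 24
g(k):  0  0  1  1  2  2  3  3  4  0  0  1  1  2  2  3  3  4  0  0  1  1  2  2  3
So g(24) = 3.

3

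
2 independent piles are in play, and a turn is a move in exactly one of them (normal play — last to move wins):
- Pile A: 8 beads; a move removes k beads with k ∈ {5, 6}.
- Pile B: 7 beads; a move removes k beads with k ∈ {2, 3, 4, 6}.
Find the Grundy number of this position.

For pile A, compute g(0), g(1), … with moves {5, 6}:
g(0) = mex{} = 0
g(1) = mex{} = 0
g(2) = mex{} = 0
g(3) = mex{} = 0
g(4) = mex{} = 0
g(5) = mex{0} = 1
g(6) = mex{0} = 1
g(7) = mex{0} = 1
g(8) = mex{0} = 1
So g(8) = 1.
Grundy values for pile B (subtraction set {2, 3, 4, 6}):
g(0) = mex{} = 0
g(1) = mex{} = 0
g(2) = mex{0} = 1
g(3) = mex{0} = 1
g(4) = mex{0,1} = 2
g(5) = mex{0,1} = 2
g(6) = mex{0,1,2} = 3
g(7) = mex{0,1,2} = 3
So g(7) = 3.
The value of a disjunctive sum is the nim-sum of the parts.
Combined value = 1 XOR 3 = 2.

2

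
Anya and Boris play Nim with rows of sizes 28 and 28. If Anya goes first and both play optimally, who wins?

Nim-sum: 28 ⊕ 28 = 0.
The nim-sum is 0, so this is a P-position: the player to move is in a losing position under optimal play; Anya is about to move from it and so loses — Boris wins.

Boris wins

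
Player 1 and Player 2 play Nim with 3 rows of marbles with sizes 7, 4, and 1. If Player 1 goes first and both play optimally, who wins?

Nim-sum: 7 XOR 4 XOR 1 = 2.
The nim-sum is 2 ≠ 0, so this is an N-position: the player to move can win; Player 1 has a winning move.

Player 1 wins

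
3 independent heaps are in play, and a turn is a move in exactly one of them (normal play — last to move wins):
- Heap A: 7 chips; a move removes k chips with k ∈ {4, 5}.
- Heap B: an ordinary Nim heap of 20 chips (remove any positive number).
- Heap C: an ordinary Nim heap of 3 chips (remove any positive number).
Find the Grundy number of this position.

22

Build the Grundy sequence for heap A with g(k) = mex{g(k−s) : s ∈ {4, 5}, s ≤ k}:
k:     0  1  2  3  4  5  6  7
g(k):  0  0  0  0  1  1  1  1
So g(7) = 1.
Heap B is a plain Nim heap of size 20, so its Grundy value is 20.
Heap C is a plain Nim heap of size 3, so its Grundy value is 3.
By the Sprague-Grundy theorem, the Grundy value of a sum of independent games is the XOR of the component values.
Combined value = 1 XOR 20 XOR 3 = 22.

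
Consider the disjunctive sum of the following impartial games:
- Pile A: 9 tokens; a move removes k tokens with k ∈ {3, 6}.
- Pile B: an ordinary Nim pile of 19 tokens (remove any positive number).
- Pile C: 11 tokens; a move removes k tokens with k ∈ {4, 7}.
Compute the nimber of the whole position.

For pile A, compute g(0), g(1), … with moves {3, 6}:
k:     0  1  2  3  4  5  6  7  8  9
g(k):  0  0  0  1  1  1  2  2  2  0
So g(9) = 0.
Pile B is a plain Nim pile of size 19, so its Grundy value is 19.
Build the Grundy sequence for pile C with g(k) = mex{g(k−s) : s ∈ {4, 7}, s ≤ k}:
g(0) = mex{} = 0
g(1) = mex{} = 0
g(2) = mex{} = 0
g(3) = mex{} = 0
g(4) = mex{0} = 1
g(5) = mex{0} = 1
g(6) = mex{0} = 1
g(7) = mex{0} = 1
g(8) = mex{0,1} = 2
g(9) = mex{0,1} = 2
g(10) = mex{0,1} = 2
g(11) = mex{1} = 0
So g(11) = 0.
By the Sprague-Grundy theorem, the Grundy value of a sum of independent games is the XOR of the component values.
Combined value = 0 XOR 19 XOR 0 = 19.

19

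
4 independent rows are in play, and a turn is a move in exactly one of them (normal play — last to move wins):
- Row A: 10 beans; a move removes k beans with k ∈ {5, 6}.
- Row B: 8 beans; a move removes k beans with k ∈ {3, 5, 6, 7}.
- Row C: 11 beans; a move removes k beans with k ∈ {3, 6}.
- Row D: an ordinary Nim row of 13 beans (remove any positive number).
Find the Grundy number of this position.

13

Grundy values for row A (subtraction set {5, 6}):
g(0) = mex{} = 0
g(1) = mex{} = 0
g(2) = mex{} = 0
g(3) = mex{} = 0
g(4) = mex{} = 0
g(5) = mex{0} = 1
g(6) = mex{0} = 1
g(7) = mex{0} = 1
g(8) = mex{0} = 1
g(9) = mex{0} = 1
g(10) = mex{0,1} = 2
So g(10) = 2.
For row B, compute g(0), g(1), … with moves {3, 5, 6, 7}:
k:     0  1  2  3  4  5  6  7  8
g(k):  0  0  0  1  1  1  2  2  2
So g(8) = 2.
Build the Grundy sequence for row C with g(k) = mex{g(k−s) : s ∈ {3, 6}, s ≤ k}:
k:     0  1  2  3  4  5  6  7  8  9 10 11
g(k):  0  0  0  1  1  1  2  2  2  0  0  0
So g(11) = 0.
Row D is a plain Nim row of size 13, so its Grundy value is 13.
The value of a disjunctive sum is the nim-sum of the parts.
Combined value = 2 ⊕ 2 ⊕ 0 ⊕ 13 = 13.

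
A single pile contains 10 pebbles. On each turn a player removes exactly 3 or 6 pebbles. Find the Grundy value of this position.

Compute g(0), g(1), … for moves {3, 6}:
g(0) = mex{} = 0
g(1) = mex{} = 0
g(2) = mex{} = 0
g(3) = mex{0} = 1
g(4) = mex{0} = 1
g(5) = mex{0} = 1
g(6) = mex{0,1} = 2
g(7) = mex{0,1} = 2
g(8) = mex{0,1} = 2
g(9) = mex{1,2} = 0
g(10) = mex{1,2} = 0
So g(10) = 0.

0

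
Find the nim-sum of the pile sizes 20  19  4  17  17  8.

Write each in binary and XOR column by column:
  10100  (20)
  10011  (19)
  00100  (4)
  10001  (17)
  10001  (17)
  01000  (8)
  -----
  01011  (11)

11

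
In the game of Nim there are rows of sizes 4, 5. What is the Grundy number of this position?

Nim-sum: 4 XOR 5 = 1.

1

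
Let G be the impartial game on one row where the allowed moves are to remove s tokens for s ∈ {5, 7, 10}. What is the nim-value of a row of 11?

2

Compute g(0), g(1), … for moves {5, 7, 10}:
g(0) = mex{} = 0
g(1) = mex{} = 0
g(2) = mex{} = 0
g(3) = mex{} = 0
g(4) = mex{} = 0
g(5) = mex{0} = 1
g(6) = mex{0} = 1
g(7) = mex{0} = 1
g(8) = mex{0} = 1
g(9) = mex{0} = 1
g(10) = mex{0,1} = 2
g(11) = mex{0,1} = 2
So g(11) = 2.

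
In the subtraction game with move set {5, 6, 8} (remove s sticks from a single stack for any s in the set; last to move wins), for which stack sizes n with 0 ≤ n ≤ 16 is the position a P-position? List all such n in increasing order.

0, 1, 2, 3, 4, 13, 14, 15, 16

Build the Grundy sequence with g(k) = mex{g(k−s) : s ∈ {5, 6, 8}, s ≤ k}:
k:     0  1  2  3  4  5  6  7  8  9 10 11 12 13 14 15 16
g(k):  0  0  0  0  0  1  1  1  1  1  2  2  2  0  0  0  0
The P-positions (g = 0) in 0..16 are 0, 1, 2, 3, 4, 13, 14, 15, 16.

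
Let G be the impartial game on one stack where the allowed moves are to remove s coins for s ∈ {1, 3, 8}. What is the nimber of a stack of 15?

Build the Grundy sequence with g(k) = mex{g(k−s) : s ∈ {1, 3, 8}, s ≤ k}:
k:     0  1  2  3  4  5  6  7  8  9 10 11 12 13 14 15
g(k):  0  1  0  1  0  1  0  1  2  3  2  0  1  0  1  0
So g(15) = 0.

0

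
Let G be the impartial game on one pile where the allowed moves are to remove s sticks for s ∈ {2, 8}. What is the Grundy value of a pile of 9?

2

Grundy values for subtraction set {2, 8}:
k:     0  1  2  3  4  5  6  7  8  9
g(k):  0  0  1  1  0  0  1  1  2  2
So g(9) = 2.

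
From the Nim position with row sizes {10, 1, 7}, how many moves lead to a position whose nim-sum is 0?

Compute the nim-sum pairwise:
10 ^ 1 = 11
11 ^ 7 = 12
The overall nim-sum is X = 12. A row of size p has a winning move iff p XOR X < p (reduce it to p XOR X).
  10: 10 XOR 12 = 6 < 10 — winning move (to 6).
  1: 1 XOR 12 = 13 ≥ 1 — no move.
  7: 7 XOR 12 = 11 ≥ 7 — no move.
That gives 1 winning move.

1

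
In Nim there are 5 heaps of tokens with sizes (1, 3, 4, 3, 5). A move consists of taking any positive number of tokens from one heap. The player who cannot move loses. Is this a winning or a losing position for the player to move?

Losing position

Nim-sum: 1 ^ 3 ^ 4 ^ 3 ^ 5 = 0.
The nim-sum is 0, so this is a P-position: the player to move is in a losing position under optimal play.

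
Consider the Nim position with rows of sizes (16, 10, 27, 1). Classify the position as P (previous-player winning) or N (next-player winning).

P-position

Nim-sum: 16 ^ 10 ^ 27 ^ 1 = 0.
The nim-sum is 0, so this is a P-position: the player to move is in a losing position under optimal play.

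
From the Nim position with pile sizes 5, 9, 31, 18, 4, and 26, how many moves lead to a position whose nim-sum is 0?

Nim-sum: 5 ⊕ 9 ⊕ 31 ⊕ 18 ⊕ 4 ⊕ 26 = 31.
The overall nim-sum is X = 31. A pile of size p has a winning move iff p XOR X < p (reduce it to p XOR X).
  5: 5 XOR 31 = 26 ≥ 5 — no move.
  9: 9 XOR 31 = 22 ≥ 9 — no move.
  31: 31 XOR 31 = 0 < 31 — winning move (to 0).
  18: 18 XOR 31 = 13 < 18 — winning move (to 13).
  4: 4 XOR 31 = 27 ≥ 4 — no move.
  26: 26 XOR 31 = 5 < 26 — winning move (to 5).
That gives 3 winning moves.

3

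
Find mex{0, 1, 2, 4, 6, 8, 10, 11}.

The values 0, 1, 2 are all present; 3 is the first non-negative integer missing from the set.

3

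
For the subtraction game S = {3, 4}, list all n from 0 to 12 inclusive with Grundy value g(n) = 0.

0, 1, 2, 7, 8, 9

Build the Grundy sequence with g(k) = mex{g(k−s) : s ∈ {3, 4}, s ≤ k}:
g(0) = mex{} = 0
g(1) = mex{} = 0
g(2) = mex{} = 0
g(3) = mex{0} = 1
g(4) = mex{0} = 1
g(5) = mex{0} = 1
g(6) = mex{0,1} = 2
g(7) = mex{1} = 0
g(8) = mex{1} = 0
g(9) = mex{1,2} = 0
g(10) = mex{0,2} = 1
g(11) = mex{0} = 1
g(12) = mex{0} = 1
The P-positions (g = 0) in 0..12 are 0, 1, 2, 7, 8, 9.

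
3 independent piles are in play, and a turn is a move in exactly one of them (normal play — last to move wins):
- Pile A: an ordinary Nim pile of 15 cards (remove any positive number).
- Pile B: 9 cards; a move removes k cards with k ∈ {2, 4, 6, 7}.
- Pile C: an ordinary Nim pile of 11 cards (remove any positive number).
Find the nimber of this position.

Pile A is a plain Nim pile of size 15, so its Grundy value is 15.
For pile B, compute g(0), g(1), … with moves {2, 4, 6, 7}:
g(0) = mex{} = 0
g(1) = mex{} = 0
g(2) = mex{0} = 1
g(3) = mex{0} = 1
g(4) = mex{0,1} = 2
g(5) = mex{0,1} = 2
g(6) = mex{0,1,2} = 3
g(7) = mex{0,1,2} = 3
g(8) = mex{0,1,2,3} = 4
g(9) = mex{1,2,3} = 0
So g(9) = 0.
Pile C is a plain Nim pile of size 11, so its Grundy value is 11.
The value of a disjunctive sum is the nim-sum of the parts.
Combined value = 15 ⊕ 0 ⊕ 11 = 4.

4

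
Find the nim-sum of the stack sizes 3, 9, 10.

0

Nim-sum: 3 XOR 9 XOR 10 = 0.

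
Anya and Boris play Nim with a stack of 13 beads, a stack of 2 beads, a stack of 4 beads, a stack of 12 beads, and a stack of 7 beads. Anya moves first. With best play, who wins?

Compute the nim-sum pairwise:
13 ^ 2 = 15
15 ^ 4 = 11
11 ^ 12 = 7
7 ^ 7 = 0
The nim-sum is 0, so this is a P-position: the player to move is in a losing position under optimal play; Anya is about to move from it and so loses — Boris wins.

Boris wins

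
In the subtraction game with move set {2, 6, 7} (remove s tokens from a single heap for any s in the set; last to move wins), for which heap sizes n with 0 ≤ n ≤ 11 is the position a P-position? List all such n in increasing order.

0, 1, 4, 5, 9

Build the Grundy sequence with g(k) = mex{g(k−s) : s ∈ {2, 6, 7}, s ≤ k}:
g(0) = mex{} = 0
g(1) = mex{} = 0
g(2) = mex{0} = 1
g(3) = mex{0} = 1
g(4) = mex{1} = 0
g(5) = mex{1} = 0
g(6) = mex{0} = 1
g(7) = mex{0} = 1
g(8) = mex{0,1} = 2
g(9) = mex{1} = 0
g(10) = mex{0,1,2} = 3
g(11) = mex{0} = 1
The P-positions (g = 0) in 0..11 are 0, 1, 4, 5, 9.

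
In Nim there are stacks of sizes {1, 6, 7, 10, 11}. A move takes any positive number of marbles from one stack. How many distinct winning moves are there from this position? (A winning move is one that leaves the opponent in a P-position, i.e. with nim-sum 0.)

Nim-sum: 1 ^ 6 ^ 7 ^ 10 ^ 11 = 1.
The overall nim-sum is X = 1. A stack of size p has a winning move iff p XOR X < p (reduce it to p XOR X).
  1: 1 XOR 1 = 0 < 1 — winning move (to 0).
  6: 6 XOR 1 = 7 ≥ 6 — no move.
  7: 7 XOR 1 = 6 < 7 — winning move (to 6).
  10: 10 XOR 1 = 11 ≥ 10 — no move.
  11: 11 XOR 1 = 10 < 11 — winning move (to 10).
That gives 3 winning moves.

3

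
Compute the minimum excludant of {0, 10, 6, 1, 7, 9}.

The values 0, 1 are all present; 2 is the first non-negative integer missing from the set.

2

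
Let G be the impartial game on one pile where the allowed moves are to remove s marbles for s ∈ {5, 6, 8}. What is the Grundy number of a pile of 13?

Compute g(0), g(1), … for moves {5, 6, 8}:
k:     0  1  2  3  4  5  6  7  8  9 10 11 12 13
g(k):  0  0  0  0  0  1  1  1  1  1  2  2  2  0
So g(13) = 0.

0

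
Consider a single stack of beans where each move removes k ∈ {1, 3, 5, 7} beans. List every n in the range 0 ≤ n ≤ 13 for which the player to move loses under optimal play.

Compute g(0), g(1), … for moves {1, 3, 5, 7}:
g(0) = mex{} = 0
g(1) = mex{0} = 1
g(2) = mex{1} = 0
g(3) = mex{0} = 1
g(4) = mex{1} = 0
g(5) = mex{0} = 1
g(6) = mex{1} = 0
g(7) = mex{0} = 1
g(8) = mex{1} = 0
g(9) = mex{0} = 1
g(10) = mex{1} = 0
g(11) = mex{0} = 1
g(12) = mex{1} = 0
g(13) = mex{0} = 1
The P-positions (g = 0) in 0..13 are 0, 2, 4, 6, 8, 10, 12.

0, 2, 4, 6, 8, 10, 12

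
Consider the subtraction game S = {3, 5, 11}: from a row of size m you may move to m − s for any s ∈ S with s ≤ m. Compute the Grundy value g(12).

Grundy values for subtraction set {3, 5, 11}:
k:     0  1  2  3  4  5  6  7  8  9 10 11 12
g(k):  0  0  0  1  1  1  2  2  0  0  0  1  1
So g(12) = 1.

1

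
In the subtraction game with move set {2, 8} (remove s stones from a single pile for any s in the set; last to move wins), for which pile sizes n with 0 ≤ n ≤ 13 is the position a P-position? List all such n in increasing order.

0, 1, 4, 5, 10, 11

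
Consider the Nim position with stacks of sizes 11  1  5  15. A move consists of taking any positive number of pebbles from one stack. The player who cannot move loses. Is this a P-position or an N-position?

P-position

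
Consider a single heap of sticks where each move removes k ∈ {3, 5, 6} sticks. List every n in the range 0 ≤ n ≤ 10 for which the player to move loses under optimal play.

Compute g(0), g(1), … for moves {3, 5, 6}:
k:     0  1  2  3  4  5  6  7  8  9 10
g(k):  0  0  0  1  1  1  2  2  2  0  0
The P-positions (g = 0) in 0..10 are 0, 1, 2, 9, 10.

0, 1, 2, 9, 10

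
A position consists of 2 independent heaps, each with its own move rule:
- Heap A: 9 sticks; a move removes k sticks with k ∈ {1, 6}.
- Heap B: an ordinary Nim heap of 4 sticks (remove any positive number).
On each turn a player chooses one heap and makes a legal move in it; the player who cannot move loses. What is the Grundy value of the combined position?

Grundy values for heap A (subtraction set {1, 6}):
k:     0  1  2  3  4  5  6  7  8  9
g(k):  0  1  0  1  0  1  2  0  1  0
So g(9) = 0.
Heap B is a plain Nim heap of size 4, so its Grundy value is 4.
By the Sprague-Grundy theorem, the Grundy value of a sum of independent games is the XOR of the component values.
Combined value = 0 ⊕ 4 = 4.

4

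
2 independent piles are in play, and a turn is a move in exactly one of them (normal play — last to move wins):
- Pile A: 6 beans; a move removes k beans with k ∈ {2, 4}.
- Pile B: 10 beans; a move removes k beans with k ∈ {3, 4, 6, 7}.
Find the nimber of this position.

Grundy values for pile A (subtraction set {2, 4}):
k:     0  1  2  3  4  5  6
g(k):  0  0  1  1  2  2  0
So g(6) = 0.
For pile B, compute g(0), g(1), … with moves {3, 4, 6, 7}:
g(0) = mex{} = 0
g(1) = mex{} = 0
g(2) = mex{} = 0
g(3) = mex{0} = 1
g(4) = mex{0} = 1
g(5) = mex{0} = 1
g(6) = mex{0,1} = 2
g(7) = mex{0,1} = 2
g(8) = mex{0,1} = 2
g(9) = mex{0,1,2} = 3
g(10) = mex{1,2} = 0
So g(10) = 0.
By the Sprague-Grundy theorem, the Grundy value of a sum of independent games is the XOR of the component values.
Combined value = 0 ⊕ 0 = 0.

0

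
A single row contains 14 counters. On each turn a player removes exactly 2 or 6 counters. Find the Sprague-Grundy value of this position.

1

Build the Grundy sequence with g(k) = mex{g(k−s) : s ∈ {2, 6}, s ≤ k}:
g(0) = mex{} = 0
g(1) = mex{} = 0
g(2) = mex{0} = 1
g(3) = mex{0} = 1
g(4) = mex{1} = 0
g(5) = mex{1} = 0
g(6) = mex{0} = 1
g(7) = mex{0} = 1
g(8) = mex{1} = 0
g(9) = mex{1} = 0
g(10) = mex{0} = 1
g(11) = mex{0} = 1
g(12) = mex{1} = 0
g(13) = mex{1} = 0
g(14) = mex{0} = 1
So g(14) = 1.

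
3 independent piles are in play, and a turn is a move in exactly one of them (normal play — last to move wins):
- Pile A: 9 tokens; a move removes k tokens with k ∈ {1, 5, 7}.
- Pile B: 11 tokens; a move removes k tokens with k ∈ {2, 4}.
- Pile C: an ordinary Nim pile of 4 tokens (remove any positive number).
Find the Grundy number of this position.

Build the Grundy sequence for pile A with g(k) = mex{g(k−s) : s ∈ {1, 5, 7}, s ≤ k}:
g(0) = mex{} = 0
g(1) = mex{0} = 1
g(2) = mex{1} = 0
g(3) = mex{0} = 1
g(4) = mex{1} = 0
g(5) = mex{0} = 1
g(6) = mex{1} = 0
g(7) = mex{0} = 1
g(8) = mex{1} = 0
g(9) = mex{0} = 1
So g(9) = 1.
Build the Grundy sequence for pile B with g(k) = mex{g(k−s) : s ∈ {2, 4}, s ≤ k}:
k:     0  1  2  3  4  5  6  7  8  9 10 11
g(k):  0  0  1  1  2  2  0  0  1  1  2  2
So g(11) = 2.
Pile C is a plain Nim pile of size 4, so its Grundy value is 4.
By the Sprague-Grundy theorem, the Grundy value of a sum of independent games is the XOR of the component values.
Combined value = 1 XOR 2 XOR 4 = 7.

7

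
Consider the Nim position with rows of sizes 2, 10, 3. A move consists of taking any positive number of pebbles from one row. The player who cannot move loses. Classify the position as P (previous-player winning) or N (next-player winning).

N-position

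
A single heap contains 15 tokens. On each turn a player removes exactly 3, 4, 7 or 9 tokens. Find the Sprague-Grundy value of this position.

Compute g(0), g(1), … for moves {3, 4, 7, 9}:
k:     0  1  2  3  4  5  6  7  8  9 10 11 12 13 14 15
g(k):  0  0  0  1  1  1  2  2  2  3  3  3  0  0  0  1
So g(15) = 1.

1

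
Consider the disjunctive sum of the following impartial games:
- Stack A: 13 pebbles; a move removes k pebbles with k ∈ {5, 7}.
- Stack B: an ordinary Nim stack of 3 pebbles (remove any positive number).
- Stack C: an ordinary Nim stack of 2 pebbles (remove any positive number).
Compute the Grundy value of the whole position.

1

Grundy values for stack A (subtraction set {5, 7}):
k:     0  1  2  3  4  5  6  7  8  9 10 11 12 13
g(k):  0  0  0  0  0  1  1  1  1  1  2  2  0  0
So g(13) = 0.
Stack B is a plain Nim stack of size 3, so its Grundy value is 3.
Stack C is a plain Nim stack of size 2, so its Grundy value is 2.
By the Sprague-Grundy theorem, the Grundy value of a sum of independent games is the XOR of the component values.
Combined value = 0 XOR 3 XOR 2 = 1.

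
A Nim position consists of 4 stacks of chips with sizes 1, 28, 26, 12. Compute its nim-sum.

Compute the nim-sum pairwise:
1 ^ 28 = 29
29 ^ 26 = 7
7 ^ 12 = 11

11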